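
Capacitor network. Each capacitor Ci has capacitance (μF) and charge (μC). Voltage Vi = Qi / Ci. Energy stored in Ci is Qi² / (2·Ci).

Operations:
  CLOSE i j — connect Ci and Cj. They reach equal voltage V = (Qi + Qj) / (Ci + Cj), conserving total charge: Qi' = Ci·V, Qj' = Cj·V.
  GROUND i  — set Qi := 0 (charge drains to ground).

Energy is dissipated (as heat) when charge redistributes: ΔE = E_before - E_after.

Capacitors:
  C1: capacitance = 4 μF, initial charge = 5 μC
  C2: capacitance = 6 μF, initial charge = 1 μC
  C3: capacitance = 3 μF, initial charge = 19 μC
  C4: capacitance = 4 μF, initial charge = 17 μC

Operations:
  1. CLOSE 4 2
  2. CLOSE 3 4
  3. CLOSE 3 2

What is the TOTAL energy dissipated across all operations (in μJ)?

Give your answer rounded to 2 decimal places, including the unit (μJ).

Answer: 41.40 μJ

Derivation:
Initial: C1(4μF, Q=5μC, V=1.25V), C2(6μF, Q=1μC, V=0.17V), C3(3μF, Q=19μC, V=6.33V), C4(4μF, Q=17μC, V=4.25V)
Op 1: CLOSE 4-2: Q_total=18.00, C_total=10.00, V=1.80; Q4=7.20, Q2=10.80; dissipated=20.008
Op 2: CLOSE 3-4: Q_total=26.20, C_total=7.00, V=3.74; Q3=11.23, Q4=14.97; dissipated=17.615
Op 3: CLOSE 3-2: Q_total=22.03, C_total=9.00, V=2.45; Q3=7.34, Q2=14.69; dissipated=3.775
Total dissipated: 41.398 μJ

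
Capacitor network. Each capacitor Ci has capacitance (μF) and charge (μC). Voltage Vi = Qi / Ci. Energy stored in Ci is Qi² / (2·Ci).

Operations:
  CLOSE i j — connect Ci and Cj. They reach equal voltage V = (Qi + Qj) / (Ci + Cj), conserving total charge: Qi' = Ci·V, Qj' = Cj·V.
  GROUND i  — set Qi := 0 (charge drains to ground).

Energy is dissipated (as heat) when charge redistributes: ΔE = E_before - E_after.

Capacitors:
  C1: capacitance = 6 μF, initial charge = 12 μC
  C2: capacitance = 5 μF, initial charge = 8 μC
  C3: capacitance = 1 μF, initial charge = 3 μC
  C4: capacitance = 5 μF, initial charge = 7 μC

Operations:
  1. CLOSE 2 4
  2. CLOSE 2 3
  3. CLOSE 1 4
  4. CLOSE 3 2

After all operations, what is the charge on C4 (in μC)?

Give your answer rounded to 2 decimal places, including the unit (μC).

Answer: 8.86 μC

Derivation:
Initial: C1(6μF, Q=12μC, V=2.00V), C2(5μF, Q=8μC, V=1.60V), C3(1μF, Q=3μC, V=3.00V), C4(5μF, Q=7μC, V=1.40V)
Op 1: CLOSE 2-4: Q_total=15.00, C_total=10.00, V=1.50; Q2=7.50, Q4=7.50; dissipated=0.050
Op 2: CLOSE 2-3: Q_total=10.50, C_total=6.00, V=1.75; Q2=8.75, Q3=1.75; dissipated=0.938
Op 3: CLOSE 1-4: Q_total=19.50, C_total=11.00, V=1.77; Q1=10.64, Q4=8.86; dissipated=0.341
Op 4: CLOSE 3-2: Q_total=10.50, C_total=6.00, V=1.75; Q3=1.75, Q2=8.75; dissipated=0.000
Final charges: Q1=10.64, Q2=8.75, Q3=1.75, Q4=8.86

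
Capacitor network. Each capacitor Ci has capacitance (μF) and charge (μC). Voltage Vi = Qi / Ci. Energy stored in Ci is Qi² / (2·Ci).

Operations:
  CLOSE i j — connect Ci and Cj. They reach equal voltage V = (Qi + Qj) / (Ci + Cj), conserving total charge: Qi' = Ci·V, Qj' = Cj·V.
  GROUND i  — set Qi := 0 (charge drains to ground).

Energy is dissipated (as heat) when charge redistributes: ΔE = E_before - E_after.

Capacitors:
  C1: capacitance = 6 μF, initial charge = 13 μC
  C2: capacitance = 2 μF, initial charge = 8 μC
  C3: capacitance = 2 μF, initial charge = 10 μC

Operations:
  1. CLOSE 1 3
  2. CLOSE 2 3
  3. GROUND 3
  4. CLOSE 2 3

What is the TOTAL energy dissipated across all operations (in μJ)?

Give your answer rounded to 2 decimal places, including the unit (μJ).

Answer: 24.38 μJ

Derivation:
Initial: C1(6μF, Q=13μC, V=2.17V), C2(2μF, Q=8μC, V=4.00V), C3(2μF, Q=10μC, V=5.00V)
Op 1: CLOSE 1-3: Q_total=23.00, C_total=8.00, V=2.88; Q1=17.25, Q3=5.75; dissipated=6.021
Op 2: CLOSE 2-3: Q_total=13.75, C_total=4.00, V=3.44; Q2=6.88, Q3=6.88; dissipated=0.633
Op 3: GROUND 3: Q3=0; energy lost=11.816
Op 4: CLOSE 2-3: Q_total=6.88, C_total=4.00, V=1.72; Q2=3.44, Q3=3.44; dissipated=5.908
Total dissipated: 24.378 μJ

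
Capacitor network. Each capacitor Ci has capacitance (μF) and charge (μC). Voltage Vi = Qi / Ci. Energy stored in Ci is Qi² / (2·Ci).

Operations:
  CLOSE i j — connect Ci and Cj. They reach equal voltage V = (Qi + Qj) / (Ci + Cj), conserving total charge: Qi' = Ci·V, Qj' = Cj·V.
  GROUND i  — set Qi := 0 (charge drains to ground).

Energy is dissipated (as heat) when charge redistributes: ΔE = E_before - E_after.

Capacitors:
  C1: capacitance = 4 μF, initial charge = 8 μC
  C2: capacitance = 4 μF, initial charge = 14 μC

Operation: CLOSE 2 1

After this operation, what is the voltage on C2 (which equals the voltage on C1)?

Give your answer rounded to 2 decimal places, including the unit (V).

Answer: 2.75 V

Derivation:
Initial: C1(4μF, Q=8μC, V=2.00V), C2(4μF, Q=14μC, V=3.50V)
Op 1: CLOSE 2-1: Q_total=22.00, C_total=8.00, V=2.75; Q2=11.00, Q1=11.00; dissipated=2.250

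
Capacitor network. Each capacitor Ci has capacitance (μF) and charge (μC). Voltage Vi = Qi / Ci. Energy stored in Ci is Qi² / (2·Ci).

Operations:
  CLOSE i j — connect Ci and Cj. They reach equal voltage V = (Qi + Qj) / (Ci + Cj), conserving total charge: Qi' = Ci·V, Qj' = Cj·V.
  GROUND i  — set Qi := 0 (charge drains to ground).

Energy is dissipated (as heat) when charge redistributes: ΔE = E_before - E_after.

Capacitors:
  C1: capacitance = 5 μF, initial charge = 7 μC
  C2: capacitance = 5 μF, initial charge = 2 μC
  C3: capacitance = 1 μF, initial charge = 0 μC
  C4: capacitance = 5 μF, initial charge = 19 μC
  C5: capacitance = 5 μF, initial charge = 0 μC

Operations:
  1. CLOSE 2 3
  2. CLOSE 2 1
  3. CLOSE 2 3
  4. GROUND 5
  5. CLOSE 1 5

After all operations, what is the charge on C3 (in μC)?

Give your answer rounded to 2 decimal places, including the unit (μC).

Initial: C1(5μF, Q=7μC, V=1.40V), C2(5μF, Q=2μC, V=0.40V), C3(1μF, Q=0μC, V=0.00V), C4(5μF, Q=19μC, V=3.80V), C5(5μF, Q=0μC, V=0.00V)
Op 1: CLOSE 2-3: Q_total=2.00, C_total=6.00, V=0.33; Q2=1.67, Q3=0.33; dissipated=0.067
Op 2: CLOSE 2-1: Q_total=8.67, C_total=10.00, V=0.87; Q2=4.33, Q1=4.33; dissipated=1.422
Op 3: CLOSE 2-3: Q_total=4.67, C_total=6.00, V=0.78; Q2=3.89, Q3=0.78; dissipated=0.119
Op 4: GROUND 5: Q5=0; energy lost=0.000
Op 5: CLOSE 1-5: Q_total=4.33, C_total=10.00, V=0.43; Q1=2.17, Q5=2.17; dissipated=0.939
Final charges: Q1=2.17, Q2=3.89, Q3=0.78, Q4=19.00, Q5=2.17

Answer: 0.78 μC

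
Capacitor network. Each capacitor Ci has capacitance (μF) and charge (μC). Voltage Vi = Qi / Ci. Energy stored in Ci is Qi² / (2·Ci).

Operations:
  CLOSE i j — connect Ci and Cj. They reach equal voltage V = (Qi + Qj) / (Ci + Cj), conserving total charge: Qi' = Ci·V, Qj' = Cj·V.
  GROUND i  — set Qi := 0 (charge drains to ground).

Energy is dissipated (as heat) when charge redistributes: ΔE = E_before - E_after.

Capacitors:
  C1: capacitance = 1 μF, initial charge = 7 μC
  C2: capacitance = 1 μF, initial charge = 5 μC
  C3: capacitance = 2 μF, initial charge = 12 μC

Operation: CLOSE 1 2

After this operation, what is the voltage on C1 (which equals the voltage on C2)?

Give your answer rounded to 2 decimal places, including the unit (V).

Initial: C1(1μF, Q=7μC, V=7.00V), C2(1μF, Q=5μC, V=5.00V), C3(2μF, Q=12μC, V=6.00V)
Op 1: CLOSE 1-2: Q_total=12.00, C_total=2.00, V=6.00; Q1=6.00, Q2=6.00; dissipated=1.000

Answer: 6.00 V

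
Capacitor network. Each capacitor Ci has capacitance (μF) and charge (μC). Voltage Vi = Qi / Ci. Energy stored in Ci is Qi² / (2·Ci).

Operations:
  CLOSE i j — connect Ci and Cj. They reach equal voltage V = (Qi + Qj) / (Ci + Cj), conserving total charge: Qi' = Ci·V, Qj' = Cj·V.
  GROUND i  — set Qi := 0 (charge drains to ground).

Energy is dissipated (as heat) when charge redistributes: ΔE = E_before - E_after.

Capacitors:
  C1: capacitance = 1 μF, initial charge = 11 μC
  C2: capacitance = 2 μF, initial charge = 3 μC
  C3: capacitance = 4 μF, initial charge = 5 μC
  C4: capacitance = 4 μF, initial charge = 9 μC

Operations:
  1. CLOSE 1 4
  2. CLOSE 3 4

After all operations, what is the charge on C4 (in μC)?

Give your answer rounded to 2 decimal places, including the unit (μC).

Answer: 10.50 μC

Derivation:
Initial: C1(1μF, Q=11μC, V=11.00V), C2(2μF, Q=3μC, V=1.50V), C3(4μF, Q=5μC, V=1.25V), C4(4μF, Q=9μC, V=2.25V)
Op 1: CLOSE 1-4: Q_total=20.00, C_total=5.00, V=4.00; Q1=4.00, Q4=16.00; dissipated=30.625
Op 2: CLOSE 3-4: Q_total=21.00, C_total=8.00, V=2.62; Q3=10.50, Q4=10.50; dissipated=7.562
Final charges: Q1=4.00, Q2=3.00, Q3=10.50, Q4=10.50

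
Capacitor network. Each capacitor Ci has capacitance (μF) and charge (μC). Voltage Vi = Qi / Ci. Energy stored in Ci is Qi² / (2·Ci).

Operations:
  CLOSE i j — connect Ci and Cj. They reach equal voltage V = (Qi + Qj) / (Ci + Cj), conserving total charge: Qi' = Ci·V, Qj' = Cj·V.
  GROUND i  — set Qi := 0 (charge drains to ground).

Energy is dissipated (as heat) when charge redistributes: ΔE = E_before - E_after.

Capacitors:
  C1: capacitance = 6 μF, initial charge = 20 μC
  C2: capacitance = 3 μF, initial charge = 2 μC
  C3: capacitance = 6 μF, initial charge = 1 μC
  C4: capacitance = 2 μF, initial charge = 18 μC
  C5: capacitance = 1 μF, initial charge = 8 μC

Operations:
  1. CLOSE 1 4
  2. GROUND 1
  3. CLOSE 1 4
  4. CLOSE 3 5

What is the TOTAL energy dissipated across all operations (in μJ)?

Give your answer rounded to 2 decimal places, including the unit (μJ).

Answer: 134.99 μJ

Derivation:
Initial: C1(6μF, Q=20μC, V=3.33V), C2(3μF, Q=2μC, V=0.67V), C3(6μF, Q=1μC, V=0.17V), C4(2μF, Q=18μC, V=9.00V), C5(1μF, Q=8μC, V=8.00V)
Op 1: CLOSE 1-4: Q_total=38.00, C_total=8.00, V=4.75; Q1=28.50, Q4=9.50; dissipated=24.083
Op 2: GROUND 1: Q1=0; energy lost=67.688
Op 3: CLOSE 1-4: Q_total=9.50, C_total=8.00, V=1.19; Q1=7.12, Q4=2.38; dissipated=16.922
Op 4: CLOSE 3-5: Q_total=9.00, C_total=7.00, V=1.29; Q3=7.71, Q5=1.29; dissipated=26.298
Total dissipated: 134.990 μJ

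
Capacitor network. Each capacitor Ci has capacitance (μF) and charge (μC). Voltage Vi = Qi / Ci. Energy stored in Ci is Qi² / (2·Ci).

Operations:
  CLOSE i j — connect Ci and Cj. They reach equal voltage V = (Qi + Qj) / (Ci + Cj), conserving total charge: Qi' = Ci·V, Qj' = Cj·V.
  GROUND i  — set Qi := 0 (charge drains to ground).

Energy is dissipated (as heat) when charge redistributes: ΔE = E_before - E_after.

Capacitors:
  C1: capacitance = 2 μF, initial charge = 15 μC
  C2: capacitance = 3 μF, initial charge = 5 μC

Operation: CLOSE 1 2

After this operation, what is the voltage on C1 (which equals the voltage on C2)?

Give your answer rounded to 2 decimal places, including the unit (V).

Answer: 4.00 V

Derivation:
Initial: C1(2μF, Q=15μC, V=7.50V), C2(3μF, Q=5μC, V=1.67V)
Op 1: CLOSE 1-2: Q_total=20.00, C_total=5.00, V=4.00; Q1=8.00, Q2=12.00; dissipated=20.417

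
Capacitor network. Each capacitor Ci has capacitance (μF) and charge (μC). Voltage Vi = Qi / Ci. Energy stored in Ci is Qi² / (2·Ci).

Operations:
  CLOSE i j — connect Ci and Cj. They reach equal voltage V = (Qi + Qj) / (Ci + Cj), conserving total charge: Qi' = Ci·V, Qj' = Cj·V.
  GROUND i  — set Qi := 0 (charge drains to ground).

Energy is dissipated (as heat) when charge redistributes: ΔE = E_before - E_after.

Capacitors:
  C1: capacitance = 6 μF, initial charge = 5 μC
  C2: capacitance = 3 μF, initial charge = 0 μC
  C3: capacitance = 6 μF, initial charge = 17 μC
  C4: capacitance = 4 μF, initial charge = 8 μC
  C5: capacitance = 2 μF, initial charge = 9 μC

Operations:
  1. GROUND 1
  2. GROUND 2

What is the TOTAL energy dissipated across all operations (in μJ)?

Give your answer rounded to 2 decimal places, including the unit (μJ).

Answer: 2.08 μJ

Derivation:
Initial: C1(6μF, Q=5μC, V=0.83V), C2(3μF, Q=0μC, V=0.00V), C3(6μF, Q=17μC, V=2.83V), C4(4μF, Q=8μC, V=2.00V), C5(2μF, Q=9μC, V=4.50V)
Op 1: GROUND 1: Q1=0; energy lost=2.083
Op 2: GROUND 2: Q2=0; energy lost=0.000
Total dissipated: 2.083 μJ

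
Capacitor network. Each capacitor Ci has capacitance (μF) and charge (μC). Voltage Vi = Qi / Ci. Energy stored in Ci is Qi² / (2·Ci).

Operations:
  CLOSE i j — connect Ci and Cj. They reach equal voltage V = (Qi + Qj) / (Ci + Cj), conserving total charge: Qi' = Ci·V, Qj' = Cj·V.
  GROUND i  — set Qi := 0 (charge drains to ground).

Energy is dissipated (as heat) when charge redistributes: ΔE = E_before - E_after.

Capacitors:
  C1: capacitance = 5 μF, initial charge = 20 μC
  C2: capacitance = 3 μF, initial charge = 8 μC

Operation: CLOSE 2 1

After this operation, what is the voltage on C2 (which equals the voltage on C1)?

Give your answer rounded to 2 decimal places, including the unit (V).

Initial: C1(5μF, Q=20μC, V=4.00V), C2(3μF, Q=8μC, V=2.67V)
Op 1: CLOSE 2-1: Q_total=28.00, C_total=8.00, V=3.50; Q2=10.50, Q1=17.50; dissipated=1.667

Answer: 3.50 V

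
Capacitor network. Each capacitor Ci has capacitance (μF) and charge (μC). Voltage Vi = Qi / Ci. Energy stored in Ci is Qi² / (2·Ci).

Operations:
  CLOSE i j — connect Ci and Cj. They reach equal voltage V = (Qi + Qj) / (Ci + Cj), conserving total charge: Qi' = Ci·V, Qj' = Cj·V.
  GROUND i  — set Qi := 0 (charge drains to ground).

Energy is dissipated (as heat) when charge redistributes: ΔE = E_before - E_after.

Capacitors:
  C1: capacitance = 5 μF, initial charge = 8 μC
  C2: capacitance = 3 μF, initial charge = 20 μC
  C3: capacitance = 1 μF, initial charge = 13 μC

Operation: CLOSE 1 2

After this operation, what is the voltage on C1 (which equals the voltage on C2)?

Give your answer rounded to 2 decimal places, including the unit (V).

Answer: 3.50 V

Derivation:
Initial: C1(5μF, Q=8μC, V=1.60V), C2(3μF, Q=20μC, V=6.67V), C3(1μF, Q=13μC, V=13.00V)
Op 1: CLOSE 1-2: Q_total=28.00, C_total=8.00, V=3.50; Q1=17.50, Q2=10.50; dissipated=24.067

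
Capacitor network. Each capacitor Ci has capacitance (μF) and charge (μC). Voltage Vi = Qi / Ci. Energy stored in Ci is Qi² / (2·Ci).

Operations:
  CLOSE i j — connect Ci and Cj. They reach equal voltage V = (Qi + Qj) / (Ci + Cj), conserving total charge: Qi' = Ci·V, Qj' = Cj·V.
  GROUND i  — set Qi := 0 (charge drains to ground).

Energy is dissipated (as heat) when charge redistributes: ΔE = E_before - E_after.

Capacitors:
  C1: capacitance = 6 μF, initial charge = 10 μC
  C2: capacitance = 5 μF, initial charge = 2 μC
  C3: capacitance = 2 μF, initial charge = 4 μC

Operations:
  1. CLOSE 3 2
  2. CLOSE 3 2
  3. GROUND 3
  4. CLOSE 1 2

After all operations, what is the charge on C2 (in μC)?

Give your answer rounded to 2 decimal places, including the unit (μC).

Answer: 6.49 μC

Derivation:
Initial: C1(6μF, Q=10μC, V=1.67V), C2(5μF, Q=2μC, V=0.40V), C3(2μF, Q=4μC, V=2.00V)
Op 1: CLOSE 3-2: Q_total=6.00, C_total=7.00, V=0.86; Q3=1.71, Q2=4.29; dissipated=1.829
Op 2: CLOSE 3-2: Q_total=6.00, C_total=7.00, V=0.86; Q3=1.71, Q2=4.29; dissipated=0.000
Op 3: GROUND 3: Q3=0; energy lost=0.735
Op 4: CLOSE 1-2: Q_total=14.29, C_total=11.00, V=1.30; Q1=7.79, Q2=6.49; dissipated=0.894
Final charges: Q1=7.79, Q2=6.49, Q3=0.00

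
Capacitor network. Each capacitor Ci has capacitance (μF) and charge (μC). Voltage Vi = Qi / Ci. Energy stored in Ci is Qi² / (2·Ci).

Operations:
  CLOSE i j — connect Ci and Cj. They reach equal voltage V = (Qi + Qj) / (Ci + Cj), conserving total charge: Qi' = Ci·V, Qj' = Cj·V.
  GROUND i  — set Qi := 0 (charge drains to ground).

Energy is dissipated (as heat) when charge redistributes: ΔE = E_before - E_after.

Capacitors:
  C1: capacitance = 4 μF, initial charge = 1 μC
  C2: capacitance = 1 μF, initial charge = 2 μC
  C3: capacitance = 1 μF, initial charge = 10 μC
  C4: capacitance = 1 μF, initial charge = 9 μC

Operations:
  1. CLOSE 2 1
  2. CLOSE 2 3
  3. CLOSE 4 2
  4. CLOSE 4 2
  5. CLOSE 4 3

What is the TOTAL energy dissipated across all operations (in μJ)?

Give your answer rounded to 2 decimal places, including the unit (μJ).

Initial: C1(4μF, Q=1μC, V=0.25V), C2(1μF, Q=2μC, V=2.00V), C3(1μF, Q=10μC, V=10.00V), C4(1μF, Q=9μC, V=9.00V)
Op 1: CLOSE 2-1: Q_total=3.00, C_total=5.00, V=0.60; Q2=0.60, Q1=2.40; dissipated=1.225
Op 2: CLOSE 2-3: Q_total=10.60, C_total=2.00, V=5.30; Q2=5.30, Q3=5.30; dissipated=22.090
Op 3: CLOSE 4-2: Q_total=14.30, C_total=2.00, V=7.15; Q4=7.15, Q2=7.15; dissipated=3.422
Op 4: CLOSE 4-2: Q_total=14.30, C_total=2.00, V=7.15; Q4=7.15, Q2=7.15; dissipated=0.000
Op 5: CLOSE 4-3: Q_total=12.45, C_total=2.00, V=6.22; Q4=6.22, Q3=6.22; dissipated=0.856
Total dissipated: 27.593 μJ

Answer: 27.59 μJ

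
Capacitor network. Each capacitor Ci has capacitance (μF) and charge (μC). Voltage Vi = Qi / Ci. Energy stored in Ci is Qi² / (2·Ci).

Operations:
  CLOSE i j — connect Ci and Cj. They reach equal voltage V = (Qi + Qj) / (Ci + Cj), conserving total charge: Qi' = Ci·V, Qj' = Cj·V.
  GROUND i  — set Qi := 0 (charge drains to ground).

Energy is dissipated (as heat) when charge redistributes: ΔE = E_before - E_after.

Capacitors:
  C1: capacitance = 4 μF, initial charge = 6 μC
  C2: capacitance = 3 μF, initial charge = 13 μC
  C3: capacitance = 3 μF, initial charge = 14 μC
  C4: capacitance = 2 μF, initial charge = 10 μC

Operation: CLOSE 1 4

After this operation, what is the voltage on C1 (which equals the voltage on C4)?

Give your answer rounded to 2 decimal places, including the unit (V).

Initial: C1(4μF, Q=6μC, V=1.50V), C2(3μF, Q=13μC, V=4.33V), C3(3μF, Q=14μC, V=4.67V), C4(2μF, Q=10μC, V=5.00V)
Op 1: CLOSE 1-4: Q_total=16.00, C_total=6.00, V=2.67; Q1=10.67, Q4=5.33; dissipated=8.167

Answer: 2.67 V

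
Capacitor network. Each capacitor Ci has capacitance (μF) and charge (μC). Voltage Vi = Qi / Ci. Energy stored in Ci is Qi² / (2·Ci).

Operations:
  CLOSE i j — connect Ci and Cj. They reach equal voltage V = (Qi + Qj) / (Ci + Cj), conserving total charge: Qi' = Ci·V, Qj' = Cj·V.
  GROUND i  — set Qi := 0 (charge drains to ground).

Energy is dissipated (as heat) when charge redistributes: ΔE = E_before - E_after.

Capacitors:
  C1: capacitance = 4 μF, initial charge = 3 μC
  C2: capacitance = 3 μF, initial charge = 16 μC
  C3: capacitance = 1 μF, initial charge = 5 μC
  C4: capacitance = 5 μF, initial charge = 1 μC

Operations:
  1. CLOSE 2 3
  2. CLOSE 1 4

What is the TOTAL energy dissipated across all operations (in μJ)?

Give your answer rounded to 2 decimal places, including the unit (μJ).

Answer: 0.38 μJ

Derivation:
Initial: C1(4μF, Q=3μC, V=0.75V), C2(3μF, Q=16μC, V=5.33V), C3(1μF, Q=5μC, V=5.00V), C4(5μF, Q=1μC, V=0.20V)
Op 1: CLOSE 2-3: Q_total=21.00, C_total=4.00, V=5.25; Q2=15.75, Q3=5.25; dissipated=0.042
Op 2: CLOSE 1-4: Q_total=4.00, C_total=9.00, V=0.44; Q1=1.78, Q4=2.22; dissipated=0.336
Total dissipated: 0.378 μJ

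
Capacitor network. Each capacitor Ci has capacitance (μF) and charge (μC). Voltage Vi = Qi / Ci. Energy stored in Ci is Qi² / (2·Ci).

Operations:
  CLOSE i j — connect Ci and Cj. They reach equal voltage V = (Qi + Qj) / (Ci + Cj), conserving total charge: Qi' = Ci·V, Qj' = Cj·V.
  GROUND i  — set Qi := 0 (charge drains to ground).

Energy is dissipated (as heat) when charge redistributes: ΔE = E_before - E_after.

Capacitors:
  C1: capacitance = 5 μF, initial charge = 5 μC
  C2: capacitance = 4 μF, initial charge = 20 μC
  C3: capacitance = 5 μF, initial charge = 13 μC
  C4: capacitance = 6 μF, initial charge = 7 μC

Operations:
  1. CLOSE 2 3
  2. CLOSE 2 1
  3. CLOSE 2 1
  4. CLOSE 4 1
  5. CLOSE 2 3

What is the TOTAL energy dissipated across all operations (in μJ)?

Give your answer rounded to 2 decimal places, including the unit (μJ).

Answer: 18.15 μJ

Derivation:
Initial: C1(5μF, Q=5μC, V=1.00V), C2(4μF, Q=20μC, V=5.00V), C3(5μF, Q=13μC, V=2.60V), C4(6μF, Q=7μC, V=1.17V)
Op 1: CLOSE 2-3: Q_total=33.00, C_total=9.00, V=3.67; Q2=14.67, Q3=18.33; dissipated=6.400
Op 2: CLOSE 2-1: Q_total=19.67, C_total=9.00, V=2.19; Q2=8.74, Q1=10.93; dissipated=7.901
Op 3: CLOSE 2-1: Q_total=19.67, C_total=9.00, V=2.19; Q2=8.74, Q1=10.93; dissipated=0.000
Op 4: CLOSE 4-1: Q_total=17.93, C_total=11.00, V=1.63; Q4=9.78, Q1=8.15; dissipated=1.415
Op 5: CLOSE 2-3: Q_total=27.07, C_total=9.00, V=3.01; Q2=12.03, Q3=15.04; dissipated=2.439
Total dissipated: 18.154 μJ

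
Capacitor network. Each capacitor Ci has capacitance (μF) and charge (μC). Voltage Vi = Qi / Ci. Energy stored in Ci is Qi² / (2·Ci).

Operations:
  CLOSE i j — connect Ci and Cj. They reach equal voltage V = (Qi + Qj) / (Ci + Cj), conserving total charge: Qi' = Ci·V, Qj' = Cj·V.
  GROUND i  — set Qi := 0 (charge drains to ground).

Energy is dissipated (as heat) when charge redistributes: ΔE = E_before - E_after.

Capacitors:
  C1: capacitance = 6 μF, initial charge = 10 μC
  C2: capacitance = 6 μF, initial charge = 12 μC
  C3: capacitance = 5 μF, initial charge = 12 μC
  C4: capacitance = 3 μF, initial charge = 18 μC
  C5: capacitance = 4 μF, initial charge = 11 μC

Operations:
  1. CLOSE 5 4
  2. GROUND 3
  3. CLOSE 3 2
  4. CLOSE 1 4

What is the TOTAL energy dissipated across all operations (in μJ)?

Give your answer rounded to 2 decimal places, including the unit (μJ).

Initial: C1(6μF, Q=10μC, V=1.67V), C2(6μF, Q=12μC, V=2.00V), C3(5μF, Q=12μC, V=2.40V), C4(3μF, Q=18μC, V=6.00V), C5(4μF, Q=11μC, V=2.75V)
Op 1: CLOSE 5-4: Q_total=29.00, C_total=7.00, V=4.14; Q5=16.57, Q4=12.43; dissipated=9.054
Op 2: GROUND 3: Q3=0; energy lost=14.400
Op 3: CLOSE 3-2: Q_total=12.00, C_total=11.00, V=1.09; Q3=5.45, Q2=6.55; dissipated=5.455
Op 4: CLOSE 1-4: Q_total=22.43, C_total=9.00, V=2.49; Q1=14.95, Q4=7.48; dissipated=6.132
Total dissipated: 35.040 μJ

Answer: 35.04 μJ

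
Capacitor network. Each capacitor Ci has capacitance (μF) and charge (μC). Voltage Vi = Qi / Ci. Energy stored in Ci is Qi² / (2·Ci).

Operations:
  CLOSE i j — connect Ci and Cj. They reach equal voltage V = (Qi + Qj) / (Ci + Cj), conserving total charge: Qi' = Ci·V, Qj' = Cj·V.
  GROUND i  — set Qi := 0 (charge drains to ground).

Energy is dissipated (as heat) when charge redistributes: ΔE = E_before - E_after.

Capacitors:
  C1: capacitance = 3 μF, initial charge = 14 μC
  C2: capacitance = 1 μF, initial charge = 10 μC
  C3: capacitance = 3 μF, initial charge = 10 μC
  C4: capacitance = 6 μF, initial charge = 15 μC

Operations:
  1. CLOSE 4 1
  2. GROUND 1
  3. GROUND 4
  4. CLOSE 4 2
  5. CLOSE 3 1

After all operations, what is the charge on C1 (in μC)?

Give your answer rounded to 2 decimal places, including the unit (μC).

Initial: C1(3μF, Q=14μC, V=4.67V), C2(1μF, Q=10μC, V=10.00V), C3(3μF, Q=10μC, V=3.33V), C4(6μF, Q=15μC, V=2.50V)
Op 1: CLOSE 4-1: Q_total=29.00, C_total=9.00, V=3.22; Q4=19.33, Q1=9.67; dissipated=4.694
Op 2: GROUND 1: Q1=0; energy lost=15.574
Op 3: GROUND 4: Q4=0; energy lost=31.148
Op 4: CLOSE 4-2: Q_total=10.00, C_total=7.00, V=1.43; Q4=8.57, Q2=1.43; dissipated=42.857
Op 5: CLOSE 3-1: Q_total=10.00, C_total=6.00, V=1.67; Q3=5.00, Q1=5.00; dissipated=8.333
Final charges: Q1=5.00, Q2=1.43, Q3=5.00, Q4=8.57

Answer: 5.00 μC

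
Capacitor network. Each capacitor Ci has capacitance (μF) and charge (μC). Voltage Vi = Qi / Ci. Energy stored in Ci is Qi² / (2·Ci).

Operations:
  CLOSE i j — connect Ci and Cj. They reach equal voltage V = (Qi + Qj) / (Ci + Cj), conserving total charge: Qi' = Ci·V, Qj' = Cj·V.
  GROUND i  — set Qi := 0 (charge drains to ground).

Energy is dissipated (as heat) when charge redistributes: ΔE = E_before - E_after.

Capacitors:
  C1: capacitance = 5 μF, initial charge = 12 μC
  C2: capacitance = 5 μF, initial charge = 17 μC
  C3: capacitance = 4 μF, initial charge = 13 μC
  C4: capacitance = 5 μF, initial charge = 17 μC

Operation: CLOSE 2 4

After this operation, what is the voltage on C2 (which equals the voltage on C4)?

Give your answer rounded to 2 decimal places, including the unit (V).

Initial: C1(5μF, Q=12μC, V=2.40V), C2(5μF, Q=17μC, V=3.40V), C3(4μF, Q=13μC, V=3.25V), C4(5μF, Q=17μC, V=3.40V)
Op 1: CLOSE 2-4: Q_total=34.00, C_total=10.00, V=3.40; Q2=17.00, Q4=17.00; dissipated=0.000

Answer: 3.40 V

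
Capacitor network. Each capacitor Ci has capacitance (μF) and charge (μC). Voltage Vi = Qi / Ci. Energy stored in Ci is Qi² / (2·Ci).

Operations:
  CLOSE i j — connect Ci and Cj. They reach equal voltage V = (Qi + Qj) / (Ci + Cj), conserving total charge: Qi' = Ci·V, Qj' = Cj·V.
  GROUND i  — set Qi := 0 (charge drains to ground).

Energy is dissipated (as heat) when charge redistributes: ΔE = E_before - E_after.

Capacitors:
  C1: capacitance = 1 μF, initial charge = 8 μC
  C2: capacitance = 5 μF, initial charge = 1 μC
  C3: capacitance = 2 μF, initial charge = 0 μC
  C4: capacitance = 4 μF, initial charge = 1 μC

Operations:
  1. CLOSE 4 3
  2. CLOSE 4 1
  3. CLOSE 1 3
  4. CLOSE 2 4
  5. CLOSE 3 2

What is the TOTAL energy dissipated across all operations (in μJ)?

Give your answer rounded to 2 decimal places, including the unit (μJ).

Answer: 28.04 μJ

Derivation:
Initial: C1(1μF, Q=8μC, V=8.00V), C2(5μF, Q=1μC, V=0.20V), C3(2μF, Q=0μC, V=0.00V), C4(4μF, Q=1μC, V=0.25V)
Op 1: CLOSE 4-3: Q_total=1.00, C_total=6.00, V=0.17; Q4=0.67, Q3=0.33; dissipated=0.042
Op 2: CLOSE 4-1: Q_total=8.67, C_total=5.00, V=1.73; Q4=6.93, Q1=1.73; dissipated=24.544
Op 3: CLOSE 1-3: Q_total=2.07, C_total=3.00, V=0.69; Q1=0.69, Q3=1.38; dissipated=0.818
Op 4: CLOSE 2-4: Q_total=7.93, C_total=9.00, V=0.88; Q2=4.41, Q4=3.53; dissipated=2.612
Op 5: CLOSE 3-2: Q_total=5.79, C_total=7.00, V=0.83; Q3=1.65, Q2=4.13; dissipated=0.026
Total dissipated: 28.043 μJ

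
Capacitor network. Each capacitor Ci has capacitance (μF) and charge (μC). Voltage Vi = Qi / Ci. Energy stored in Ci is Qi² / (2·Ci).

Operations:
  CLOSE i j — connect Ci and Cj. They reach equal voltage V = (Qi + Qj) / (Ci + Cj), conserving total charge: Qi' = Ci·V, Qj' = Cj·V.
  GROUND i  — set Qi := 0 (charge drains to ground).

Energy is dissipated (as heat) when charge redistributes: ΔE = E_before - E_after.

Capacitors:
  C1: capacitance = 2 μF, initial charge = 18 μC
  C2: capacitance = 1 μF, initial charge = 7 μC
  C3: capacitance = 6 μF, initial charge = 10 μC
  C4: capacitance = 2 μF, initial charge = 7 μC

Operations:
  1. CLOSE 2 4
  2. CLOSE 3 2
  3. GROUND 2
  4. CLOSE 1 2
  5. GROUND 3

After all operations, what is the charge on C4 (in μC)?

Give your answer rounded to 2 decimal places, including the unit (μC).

Initial: C1(2μF, Q=18μC, V=9.00V), C2(1μF, Q=7μC, V=7.00V), C3(6μF, Q=10μC, V=1.67V), C4(2μF, Q=7μC, V=3.50V)
Op 1: CLOSE 2-4: Q_total=14.00, C_total=3.00, V=4.67; Q2=4.67, Q4=9.33; dissipated=4.083
Op 2: CLOSE 3-2: Q_total=14.67, C_total=7.00, V=2.10; Q3=12.57, Q2=2.10; dissipated=3.857
Op 3: GROUND 2: Q2=0; energy lost=2.195
Op 4: CLOSE 1-2: Q_total=18.00, C_total=3.00, V=6.00; Q1=12.00, Q2=6.00; dissipated=27.000
Op 5: GROUND 3: Q3=0; energy lost=13.170
Final charges: Q1=12.00, Q2=6.00, Q3=0.00, Q4=9.33

Answer: 9.33 μC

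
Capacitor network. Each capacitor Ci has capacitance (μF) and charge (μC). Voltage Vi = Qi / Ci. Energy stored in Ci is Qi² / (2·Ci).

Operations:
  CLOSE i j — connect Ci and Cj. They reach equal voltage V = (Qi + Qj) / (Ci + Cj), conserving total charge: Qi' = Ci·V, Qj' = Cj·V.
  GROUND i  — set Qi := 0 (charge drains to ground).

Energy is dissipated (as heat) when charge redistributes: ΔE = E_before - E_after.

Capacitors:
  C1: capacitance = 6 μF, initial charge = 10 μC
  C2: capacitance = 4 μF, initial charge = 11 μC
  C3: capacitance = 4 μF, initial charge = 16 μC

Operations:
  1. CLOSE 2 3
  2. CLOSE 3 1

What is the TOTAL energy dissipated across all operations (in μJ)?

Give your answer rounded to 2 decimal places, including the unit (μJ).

Answer: 5.06 μJ

Derivation:
Initial: C1(6μF, Q=10μC, V=1.67V), C2(4μF, Q=11μC, V=2.75V), C3(4μF, Q=16μC, V=4.00V)
Op 1: CLOSE 2-3: Q_total=27.00, C_total=8.00, V=3.38; Q2=13.50, Q3=13.50; dissipated=1.562
Op 2: CLOSE 3-1: Q_total=23.50, C_total=10.00, V=2.35; Q3=9.40, Q1=14.10; dissipated=3.502
Total dissipated: 5.065 μJ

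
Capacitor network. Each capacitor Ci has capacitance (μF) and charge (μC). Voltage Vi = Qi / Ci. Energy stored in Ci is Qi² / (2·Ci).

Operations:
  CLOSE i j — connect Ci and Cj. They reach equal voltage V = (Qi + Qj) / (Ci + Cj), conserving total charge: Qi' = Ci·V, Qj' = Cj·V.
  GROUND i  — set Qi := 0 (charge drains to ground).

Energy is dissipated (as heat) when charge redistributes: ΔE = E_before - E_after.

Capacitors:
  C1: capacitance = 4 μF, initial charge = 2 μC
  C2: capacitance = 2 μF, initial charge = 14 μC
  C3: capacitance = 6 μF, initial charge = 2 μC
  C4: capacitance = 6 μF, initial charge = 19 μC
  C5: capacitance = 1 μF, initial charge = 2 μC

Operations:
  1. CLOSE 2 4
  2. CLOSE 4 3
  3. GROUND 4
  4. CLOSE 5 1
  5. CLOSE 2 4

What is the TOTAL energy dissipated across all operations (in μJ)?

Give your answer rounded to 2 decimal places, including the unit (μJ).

Answer: 61.16 μJ

Derivation:
Initial: C1(4μF, Q=2μC, V=0.50V), C2(2μF, Q=14μC, V=7.00V), C3(6μF, Q=2μC, V=0.33V), C4(6μF, Q=19μC, V=3.17V), C5(1μF, Q=2μC, V=2.00V)
Op 1: CLOSE 2-4: Q_total=33.00, C_total=8.00, V=4.12; Q2=8.25, Q4=24.75; dissipated=11.021
Op 2: CLOSE 4-3: Q_total=26.75, C_total=12.00, V=2.23; Q4=13.38, Q3=13.38; dissipated=21.565
Op 3: GROUND 4: Q4=0; energy lost=14.908
Op 4: CLOSE 5-1: Q_total=4.00, C_total=5.00, V=0.80; Q5=0.80, Q1=3.20; dissipated=0.900
Op 5: CLOSE 2-4: Q_total=8.25, C_total=8.00, V=1.03; Q2=2.06, Q4=6.19; dissipated=12.762
Total dissipated: 61.155 μJ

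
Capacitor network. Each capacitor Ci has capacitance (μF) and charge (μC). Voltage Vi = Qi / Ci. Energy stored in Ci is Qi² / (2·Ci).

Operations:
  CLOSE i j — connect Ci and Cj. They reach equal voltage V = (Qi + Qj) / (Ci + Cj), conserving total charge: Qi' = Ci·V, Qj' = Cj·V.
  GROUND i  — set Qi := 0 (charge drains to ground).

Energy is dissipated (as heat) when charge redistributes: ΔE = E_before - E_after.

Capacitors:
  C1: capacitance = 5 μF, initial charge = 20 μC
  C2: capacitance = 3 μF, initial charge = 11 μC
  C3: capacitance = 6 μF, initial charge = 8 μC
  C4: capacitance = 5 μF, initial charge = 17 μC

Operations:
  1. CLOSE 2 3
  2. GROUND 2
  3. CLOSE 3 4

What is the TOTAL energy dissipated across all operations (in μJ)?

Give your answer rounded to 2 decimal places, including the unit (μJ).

Answer: 14.39 μJ

Derivation:
Initial: C1(5μF, Q=20μC, V=4.00V), C2(3μF, Q=11μC, V=3.67V), C3(6μF, Q=8μC, V=1.33V), C4(5μF, Q=17μC, V=3.40V)
Op 1: CLOSE 2-3: Q_total=19.00, C_total=9.00, V=2.11; Q2=6.33, Q3=12.67; dissipated=5.444
Op 2: GROUND 2: Q2=0; energy lost=6.685
Op 3: CLOSE 3-4: Q_total=29.67, C_total=11.00, V=2.70; Q3=16.18, Q4=13.48; dissipated=2.265
Total dissipated: 14.395 μJ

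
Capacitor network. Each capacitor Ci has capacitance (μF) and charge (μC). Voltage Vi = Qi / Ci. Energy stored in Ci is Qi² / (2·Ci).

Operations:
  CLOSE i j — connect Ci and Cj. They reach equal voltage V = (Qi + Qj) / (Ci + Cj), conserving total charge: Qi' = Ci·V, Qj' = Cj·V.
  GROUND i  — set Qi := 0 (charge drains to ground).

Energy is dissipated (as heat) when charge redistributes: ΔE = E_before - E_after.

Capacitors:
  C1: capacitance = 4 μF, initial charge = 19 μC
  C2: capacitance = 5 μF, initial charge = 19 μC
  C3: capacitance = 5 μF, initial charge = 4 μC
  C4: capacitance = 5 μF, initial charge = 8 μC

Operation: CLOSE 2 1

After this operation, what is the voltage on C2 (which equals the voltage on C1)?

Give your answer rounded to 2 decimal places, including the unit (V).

Answer: 4.22 V

Derivation:
Initial: C1(4μF, Q=19μC, V=4.75V), C2(5μF, Q=19μC, V=3.80V), C3(5μF, Q=4μC, V=0.80V), C4(5μF, Q=8μC, V=1.60V)
Op 1: CLOSE 2-1: Q_total=38.00, C_total=9.00, V=4.22; Q2=21.11, Q1=16.89; dissipated=1.003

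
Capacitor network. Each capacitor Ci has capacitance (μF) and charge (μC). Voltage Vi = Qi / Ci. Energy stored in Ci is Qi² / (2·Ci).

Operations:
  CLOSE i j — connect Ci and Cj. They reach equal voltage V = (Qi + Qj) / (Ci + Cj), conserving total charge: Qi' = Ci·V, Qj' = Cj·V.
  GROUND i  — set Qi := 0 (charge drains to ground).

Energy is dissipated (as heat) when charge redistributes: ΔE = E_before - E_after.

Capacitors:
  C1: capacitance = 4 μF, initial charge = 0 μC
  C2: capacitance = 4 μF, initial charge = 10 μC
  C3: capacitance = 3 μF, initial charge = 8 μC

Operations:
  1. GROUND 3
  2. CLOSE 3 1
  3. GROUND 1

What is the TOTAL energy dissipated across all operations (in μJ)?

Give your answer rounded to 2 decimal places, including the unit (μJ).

Initial: C1(4μF, Q=0μC, V=0.00V), C2(4μF, Q=10μC, V=2.50V), C3(3μF, Q=8μC, V=2.67V)
Op 1: GROUND 3: Q3=0; energy lost=10.667
Op 2: CLOSE 3-1: Q_total=0.00, C_total=7.00, V=0.00; Q3=0.00, Q1=0.00; dissipated=0.000
Op 3: GROUND 1: Q1=0; energy lost=0.000
Total dissipated: 10.667 μJ

Answer: 10.67 μJ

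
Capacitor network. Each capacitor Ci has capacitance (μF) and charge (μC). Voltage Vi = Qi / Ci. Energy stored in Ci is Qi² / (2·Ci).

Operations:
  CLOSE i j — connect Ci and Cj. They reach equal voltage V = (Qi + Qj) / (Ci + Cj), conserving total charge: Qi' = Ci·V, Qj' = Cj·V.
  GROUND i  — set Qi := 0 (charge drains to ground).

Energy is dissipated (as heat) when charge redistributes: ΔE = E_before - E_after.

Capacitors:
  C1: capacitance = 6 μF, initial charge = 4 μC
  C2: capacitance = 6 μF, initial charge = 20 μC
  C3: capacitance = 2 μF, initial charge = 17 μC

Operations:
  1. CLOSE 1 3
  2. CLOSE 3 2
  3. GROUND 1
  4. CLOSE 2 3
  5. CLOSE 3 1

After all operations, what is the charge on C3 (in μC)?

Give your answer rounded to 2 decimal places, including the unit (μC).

Initial: C1(6μF, Q=4μC, V=0.67V), C2(6μF, Q=20μC, V=3.33V), C3(2μF, Q=17μC, V=8.50V)
Op 1: CLOSE 1-3: Q_total=21.00, C_total=8.00, V=2.62; Q1=15.75, Q3=5.25; dissipated=46.021
Op 2: CLOSE 3-2: Q_total=25.25, C_total=8.00, V=3.16; Q3=6.31, Q2=18.94; dissipated=0.376
Op 3: GROUND 1: Q1=0; energy lost=20.672
Op 4: CLOSE 2-3: Q_total=25.25, C_total=8.00, V=3.16; Q2=18.94, Q3=6.31; dissipated=0.000
Op 5: CLOSE 3-1: Q_total=6.31, C_total=8.00, V=0.79; Q3=1.58, Q1=4.73; dissipated=7.471
Final charges: Q1=4.73, Q2=18.94, Q3=1.58

Answer: 1.58 μC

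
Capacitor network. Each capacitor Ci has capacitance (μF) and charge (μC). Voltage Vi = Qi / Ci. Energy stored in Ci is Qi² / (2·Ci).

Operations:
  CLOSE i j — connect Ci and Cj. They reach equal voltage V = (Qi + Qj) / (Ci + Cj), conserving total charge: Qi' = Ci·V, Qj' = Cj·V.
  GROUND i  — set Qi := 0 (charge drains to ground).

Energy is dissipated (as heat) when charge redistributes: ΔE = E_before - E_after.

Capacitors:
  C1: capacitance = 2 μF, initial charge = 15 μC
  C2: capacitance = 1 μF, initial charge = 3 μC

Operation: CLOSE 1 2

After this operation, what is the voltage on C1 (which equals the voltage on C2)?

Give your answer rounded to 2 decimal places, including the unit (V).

Initial: C1(2μF, Q=15μC, V=7.50V), C2(1μF, Q=3μC, V=3.00V)
Op 1: CLOSE 1-2: Q_total=18.00, C_total=3.00, V=6.00; Q1=12.00, Q2=6.00; dissipated=6.750

Answer: 6.00 V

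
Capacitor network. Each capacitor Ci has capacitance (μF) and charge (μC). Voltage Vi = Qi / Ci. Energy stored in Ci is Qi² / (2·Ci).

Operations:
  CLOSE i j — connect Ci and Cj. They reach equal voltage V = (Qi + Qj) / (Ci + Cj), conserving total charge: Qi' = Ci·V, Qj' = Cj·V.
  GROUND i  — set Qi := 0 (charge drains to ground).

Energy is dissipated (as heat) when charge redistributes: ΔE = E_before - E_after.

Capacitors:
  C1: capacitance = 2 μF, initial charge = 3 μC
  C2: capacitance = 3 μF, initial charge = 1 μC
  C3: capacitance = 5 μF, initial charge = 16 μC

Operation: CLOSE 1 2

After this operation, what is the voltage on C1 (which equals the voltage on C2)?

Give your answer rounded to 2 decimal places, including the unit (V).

Initial: C1(2μF, Q=3μC, V=1.50V), C2(3μF, Q=1μC, V=0.33V), C3(5μF, Q=16μC, V=3.20V)
Op 1: CLOSE 1-2: Q_total=4.00, C_total=5.00, V=0.80; Q1=1.60, Q2=2.40; dissipated=0.817

Answer: 0.80 V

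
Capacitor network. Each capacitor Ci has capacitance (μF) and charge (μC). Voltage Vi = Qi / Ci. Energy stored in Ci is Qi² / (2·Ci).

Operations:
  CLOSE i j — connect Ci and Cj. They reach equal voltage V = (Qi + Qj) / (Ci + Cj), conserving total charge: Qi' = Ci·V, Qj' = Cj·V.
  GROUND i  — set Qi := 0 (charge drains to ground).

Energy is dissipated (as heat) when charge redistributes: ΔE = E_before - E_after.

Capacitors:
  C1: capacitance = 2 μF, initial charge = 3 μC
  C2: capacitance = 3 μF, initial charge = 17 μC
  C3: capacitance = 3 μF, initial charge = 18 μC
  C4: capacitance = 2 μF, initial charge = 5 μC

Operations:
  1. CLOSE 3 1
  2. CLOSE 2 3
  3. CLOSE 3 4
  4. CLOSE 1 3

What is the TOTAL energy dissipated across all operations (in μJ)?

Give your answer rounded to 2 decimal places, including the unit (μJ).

Initial: C1(2μF, Q=3μC, V=1.50V), C2(3μF, Q=17μC, V=5.67V), C3(3μF, Q=18μC, V=6.00V), C4(2μF, Q=5μC, V=2.50V)
Op 1: CLOSE 3-1: Q_total=21.00, C_total=5.00, V=4.20; Q3=12.60, Q1=8.40; dissipated=12.150
Op 2: CLOSE 2-3: Q_total=29.60, C_total=6.00, V=4.93; Q2=14.80, Q3=14.80; dissipated=1.613
Op 3: CLOSE 3-4: Q_total=19.80, C_total=5.00, V=3.96; Q3=11.88, Q4=7.92; dissipated=3.553
Op 4: CLOSE 1-3: Q_total=20.28, C_total=5.00, V=4.06; Q1=8.11, Q3=12.17; dissipated=0.035
Total dissipated: 17.351 μJ

Answer: 17.35 μJ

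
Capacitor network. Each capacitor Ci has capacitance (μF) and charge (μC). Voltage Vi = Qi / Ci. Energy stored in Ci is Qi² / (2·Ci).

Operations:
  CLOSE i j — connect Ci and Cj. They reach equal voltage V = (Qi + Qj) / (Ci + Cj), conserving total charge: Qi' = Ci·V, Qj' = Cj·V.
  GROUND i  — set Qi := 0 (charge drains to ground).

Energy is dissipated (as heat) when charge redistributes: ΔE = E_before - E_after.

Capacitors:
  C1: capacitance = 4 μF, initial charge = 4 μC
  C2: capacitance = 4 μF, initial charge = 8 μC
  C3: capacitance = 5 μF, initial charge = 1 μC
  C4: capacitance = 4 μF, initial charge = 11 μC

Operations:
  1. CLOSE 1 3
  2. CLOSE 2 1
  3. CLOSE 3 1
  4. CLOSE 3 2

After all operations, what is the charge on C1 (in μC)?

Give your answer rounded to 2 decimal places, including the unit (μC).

Answer: 3.51 μC

Derivation:
Initial: C1(4μF, Q=4μC, V=1.00V), C2(4μF, Q=8μC, V=2.00V), C3(5μF, Q=1μC, V=0.20V), C4(4μF, Q=11μC, V=2.75V)
Op 1: CLOSE 1-3: Q_total=5.00, C_total=9.00, V=0.56; Q1=2.22, Q3=2.78; dissipated=0.711
Op 2: CLOSE 2-1: Q_total=10.22, C_total=8.00, V=1.28; Q2=5.11, Q1=5.11; dissipated=2.086
Op 3: CLOSE 3-1: Q_total=7.89, C_total=9.00, V=0.88; Q3=4.38, Q1=3.51; dissipated=0.580
Op 4: CLOSE 3-2: Q_total=9.49, C_total=9.00, V=1.05; Q3=5.27, Q2=4.22; dissipated=0.179
Final charges: Q1=3.51, Q2=4.22, Q3=5.27, Q4=11.00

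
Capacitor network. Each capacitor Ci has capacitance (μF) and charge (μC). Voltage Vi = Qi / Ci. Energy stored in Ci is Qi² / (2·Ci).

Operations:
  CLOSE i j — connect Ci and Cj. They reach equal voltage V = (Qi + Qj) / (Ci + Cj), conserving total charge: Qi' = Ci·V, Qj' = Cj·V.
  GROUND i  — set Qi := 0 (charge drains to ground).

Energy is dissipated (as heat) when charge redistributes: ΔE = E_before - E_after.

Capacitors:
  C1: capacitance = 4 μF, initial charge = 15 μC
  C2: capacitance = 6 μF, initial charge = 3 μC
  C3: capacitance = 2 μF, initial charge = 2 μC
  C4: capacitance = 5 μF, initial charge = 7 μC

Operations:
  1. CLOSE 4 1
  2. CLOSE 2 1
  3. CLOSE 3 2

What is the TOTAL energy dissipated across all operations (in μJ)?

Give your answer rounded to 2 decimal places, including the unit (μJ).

Answer: 10.73 μJ

Derivation:
Initial: C1(4μF, Q=15μC, V=3.75V), C2(6μF, Q=3μC, V=0.50V), C3(2μF, Q=2μC, V=1.00V), C4(5μF, Q=7μC, V=1.40V)
Op 1: CLOSE 4-1: Q_total=22.00, C_total=9.00, V=2.44; Q4=12.22, Q1=9.78; dissipated=6.136
Op 2: CLOSE 2-1: Q_total=12.78, C_total=10.00, V=1.28; Q2=7.67, Q1=5.11; dissipated=4.537
Op 3: CLOSE 3-2: Q_total=9.67, C_total=8.00, V=1.21; Q3=2.42, Q2=7.25; dissipated=0.058
Total dissipated: 10.731 μJ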